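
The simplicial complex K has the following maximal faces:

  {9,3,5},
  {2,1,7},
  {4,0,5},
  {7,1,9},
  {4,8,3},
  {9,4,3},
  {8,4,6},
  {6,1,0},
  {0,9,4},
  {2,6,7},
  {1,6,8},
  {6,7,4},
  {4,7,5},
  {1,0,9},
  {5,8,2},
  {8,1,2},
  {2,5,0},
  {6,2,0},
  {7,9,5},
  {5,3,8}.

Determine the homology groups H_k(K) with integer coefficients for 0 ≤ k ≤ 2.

H_0 ≅ Z,  H_1 ≅ Z ⊕ Z/2Z,  H_2 = 0.

Order the vertices as 0 < 1 < 2 < 3 < 4 < 5 < 6 < 7 < 8 < 9. Listing each simplex with vertices in this order, K has dimension 2 with simplices:

  0-simplices (10): [0], [1], [2], [3], [4], [5], [6], [7], [8], [9]
  1-simplices (30): (30 of them)
  2-simplices (20): (20 of them)

so the chain groups are C_0 ≅ Z^10, C_1 ≅ Z^30, C_2 ≅ Z^20.

Boundary ∂_1: C_1 → C_0 maps an edge to its endpoints' difference, ∂[p,q] = q − p.
As a 10×30 matrix over Z this has rank 9, with invariant factors (1,1,1,1,1,1,1,1,1).

The boundary map ∂_2: C_2 → C_1 maps a triangle to the signed sum of its edges. For instance
  ∂[1,2,8] = [2,8] − [1,8] + [1,2],
  ∂[1,7,9] = [7,9] − [1,9] + [1,7].
This gives a 30×20 integer matrix of rank 20; reducing to Smith normal form yields diagonal entries (1,1,1,1,1,1,1,1,1,1,1,1,1,1,1,1,1,1,1,2).

Computing H_k = (kernel of ∂_k) / (image of ∂_{k+1}):

  H_0: rank C_0 − rank ∂_1 = 10 − 9 = 1, and the invariant factors of ∂_1 are all 1, so H_0 ≅ Z.
  H_1: rank ker ∂_1 − rank ∂_2 = (30 − 9) − 20 = 1, and ∂_2 has invariant factor 2 > 1, so H_1 ≅ Z ⊕ Z/2Z.
  H_2: rank ker ∂_2 − rank ∂_3 = (20 − 20) − 0 = 0, and there is no ∂_3, so H_2 ≅ 0.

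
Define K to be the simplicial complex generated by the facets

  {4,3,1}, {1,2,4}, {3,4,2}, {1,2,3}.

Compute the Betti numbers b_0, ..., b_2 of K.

Fix the vertex order 1 < 2 < 3 < 4 and write every simplex with vertices in increasing order. Then dim K = 2 and the simplices of K are:

  0-simplices (4): [1], [2], [3], [4]
  1-simplices (6): [1,2], [1,3], [1,4], [2,3], [2,4], [3,4]
  2-simplices (4): [1,2,3], [1,2,4], [1,3,4], [2,3,4]

so the chain groups are C_0 ≅ Z^4, C_1 ≅ Z^6, C_2 ≅ Z^4.

Boundary ∂_1: C_1 → C_0 sends each edge [p,q] (with p < q) to q − p.
As a 4×6 matrix over Z this has rank 3, with invariant factors (1,1,1).

Boundary ∂_2: C_2 → C_1 sends each 2-simplex [p,q,r] to [q,r] − [p,r] + [p,q]. For instance
  ∂[1,2,3] = [2,3] − [1,3] + [1,2],
  ∂[1,3,4] = [3,4] − [1,4] + [1,3].
The 6×4 boundary matrix has rank 3 and Smith normal form diag(1,1,1).

From H_k ≅ ker(∂_k) / im(∂_{k+1}) we obtain:

  H_0: rank C_0 − rank ∂_1 = 4 − 3 = 1, and the invariant factors of ∂_1 are all 1, so H_0 = Z.
  H_1: rank ker ∂_1 − rank ∂_2 = (6 − 3) − 3 = 0, and the invariant factors of ∂_2 are all 1, so H_1 = 0.
  H_2: rank ker ∂_2 − rank ∂_3 = (4 − 3) − 0 = 1, and there is no ∂_3, so H_2 = Z.

As a check, the Euler characteristic is 4 − 6 + 4 = 2, which agrees with 1 − 0 + 1 = 2.

Hence the Betti numbers are b_0 = 1, b_1 = 0, b_2 = 1.

b_0 = 1, b_1 = 0, b_2 = 1.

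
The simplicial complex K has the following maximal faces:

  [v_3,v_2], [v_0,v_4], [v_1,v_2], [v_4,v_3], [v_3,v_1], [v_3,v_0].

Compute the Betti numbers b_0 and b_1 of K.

b_0 = 1, b_1 = 2.

Take the total order v_0 < v_1 < v_2 < v_3 < v_4 on the vertex set. Then K (dimension 1) consists of the simplices:

  0-simplices (5): [v_0], [v_1], [v_2], [v_3], [v_4]
  1-simplices (6): [v_0,v_3], [v_0,v_4], [v_1,v_2], [v_1,v_3], [v_2,v_3], [v_3,v_4]

so the chain groups are C_0 ≅ Z^5, C_1 ≅ Z^6.

∂_1: C_1 → C_0 maps an edge to its endpoints' difference, ∂[p,q] = q − p. For instance
  ∂[v_1,v_3] = [v_3] − [v_1].
The resulting 5×6 matrix has rank 4, and its Smith normal form has invariant factors (1,1,1,1).

Reading off H_k = ker ∂_k / im ∂_{k+1}:

  H_0: rank C_0 − rank ∂_1 = 5 − 4 = 1, and the invariant factors of ∂_1 are all 1, so H_0 = Z.
  H_1: rank ker ∂_1 − rank ∂_2 = (6 − 4) − 0 = 2, and there is no ∂_2, so H_1 = Z^2.

As a check, the Euler characteristic is 5 − 6 = -1, which agrees with 1 − 2 = -1.
(K is a triangulation of a wedge of 2 circles.)

Hence the Betti numbers are b_0 = 1, b_1 = 2.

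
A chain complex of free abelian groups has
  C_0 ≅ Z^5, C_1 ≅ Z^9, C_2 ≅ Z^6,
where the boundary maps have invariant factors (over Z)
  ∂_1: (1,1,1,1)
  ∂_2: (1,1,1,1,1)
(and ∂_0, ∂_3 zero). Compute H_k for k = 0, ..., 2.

H_0 ≅ Z,  H_1 = 0,  H_2 ≅ Z.

H_0: b_0 = 5 − 0 − 4 = 1; torsion from ∂_1 factors > 1: none. So H_0 ≅ Z.
H_1: b_1 = 9 − 4 − 5 = 0; torsion from ∂_2 factors > 1: none. So H_1 ≅ 0.
H_2: b_2 = 6 − 5 − 0 = 1; torsion from ∂_3 factors > 1: none. So H_2 ≅ Z.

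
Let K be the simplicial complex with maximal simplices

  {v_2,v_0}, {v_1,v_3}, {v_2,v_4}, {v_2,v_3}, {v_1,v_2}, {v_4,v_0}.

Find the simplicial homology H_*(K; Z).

K has 5 vertices, 6 edges.
rank ∂_0 = 0, rank ∂_1 = 4 ⇒ b_0 = 5 − 0 − 4 = 1; all invariant factors of ∂_1 are 1 so no torsion. So H_0 = Z.
rank ∂_1 = 4, rank ∂_2 = 0 ⇒ b_1 = 6 − 4 − 0 = 2. So H_1 = Z^2.

H_0 = Z,  H_1 = Z^2.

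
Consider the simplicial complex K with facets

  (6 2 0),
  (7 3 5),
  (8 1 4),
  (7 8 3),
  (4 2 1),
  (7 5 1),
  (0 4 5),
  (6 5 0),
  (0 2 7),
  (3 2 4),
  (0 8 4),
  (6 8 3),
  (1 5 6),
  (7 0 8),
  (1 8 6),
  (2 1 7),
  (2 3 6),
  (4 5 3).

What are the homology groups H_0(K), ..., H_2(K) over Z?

Order the vertices as 0 < 1 < 2 < 3 < 4 < 5 < 6 < 7 < 8. Listing each simplex with vertices in this order, K has dimension 2 with simplices:

  0-simplices (9): [0], [1], [2], [3], [4], [5], [6], [7], [8]
  1-simplices (27): (27 of them)
  2-simplices (18): [0,2,6], [0,2,7], [0,4,5], [0,4,8], [0,5,6], [0,7,8], [1,2,4], [1,2,7], [1,4,8], [1,5,6], [1,5,7], [1,6,8], [2,3,4], [2,3,6], [3,4,5], [3,5,7], [3,6,8], [3,7,8]

so the chain groups are C_0 ≅ Z^9, C_1 ≅ Z^27, C_2 ≅ Z^18.

∂_1: C_1 → C_0 sends each edge [p,q] (with p < q) to q − p. For instance
  ∂[0,4] = [4] − [0].
This gives a 9×27 integer matrix of rank 8; reducing to Smith normal form yields diagonal entries (1,1,1,1,1,1,1,1).

∂_2: C_2 → C_1 acts by ∂[p,q,r] = [q,r] − [p,r] + [p,q]. For instance
  ∂[1,2,4] = [2,4] − [1,4] + [1,2],
  ∂[1,4,8] = [4,8] − [1,8] + [1,4].
This gives a 27×18 integer matrix of rank 17; reducing to Smith normal form yields diagonal entries (1,1,1,1,1,1,1,1,1,1,1,1,1,1,1,1,1).

Reading off H_k = ker ∂_k / im ∂_{k+1}:

  H_0: rank C_0 − rank ∂_1 = 9 − 8 = 1, and the invariant factors of ∂_1 are all 1, so H_0 ≅ Z.
  H_1: rank ker ∂_1 − rank ∂_2 = (27 − 8) − 17 = 2, and the invariant factors of ∂_2 are all 1, so H_1 ≅ Z^2.
  H_2: rank ker ∂_2 − rank ∂_3 = (18 − 17) − 0 = 1, and there is no ∂_3, so H_2 ≅ Z.

As a check, the Euler characteristic is 9 − 27 + 18 = 0, which agrees with 1 − 2 + 1 = 0.

H_0 = Z,  H_1 = Z^2,  H_2 = Z.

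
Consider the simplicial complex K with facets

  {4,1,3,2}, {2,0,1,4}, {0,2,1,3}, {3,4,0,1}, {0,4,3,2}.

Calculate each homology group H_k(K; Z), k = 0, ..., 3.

H_0 ≅ Z,  H_1 = 0,  H_2 = 0,  H_3 ≅ Z.

Order the vertices as 0 < 1 < 2 < 3 < 4. Listing each simplex with vertices in this order, K has dimension 3 with simplices:

  0-simplices (5): [0], [1], [2], [3], [4]
  1-simplices (10): [0,1], [0,2], [0,3], [0,4], [1,2], [1,3], [1,4], [2,3], [2,4], [3,4]
  2-simplices (10): [0,1,2], [0,1,3], [0,1,4], [0,2,3], [0,2,4], [0,3,4], [1,2,3], [1,2,4], [1,3,4], [2,3,4]
  3-simplices (5): [0,1,2,3], [0,1,2,4], [0,1,3,4], [0,2,3,4], [1,2,3,4]

Hence C_0 ≅ Z^5, C_1 ≅ Z^10, C_2 ≅ Z^10, C_3 ≅ Z^5.

∂_1: C_1 → C_0 is given by ∂[p,q] = [q] − [p].
This gives a 5×10 integer matrix of rank 4; reducing to Smith normal form yields diagonal entries (1,1,1,1).

The boundary map ∂_2: C_2 → C_1 sends each 2-simplex [p,q,r] to [q,r] − [p,r] + [p,q]. For instance
  ∂[0,1,4] = [1,4] − [0,4] + [0,1],
  ∂[1,2,4] = [2,4] − [1,4] + [1,2].
The resulting 10×10 matrix has rank 6, and its Smith normal form has invariant factors (1,1,1,1,1,1).

Boundary ∂_3: C_3 → C_2 sends each 3-simplex σ to the alternating sum Σ_i (−1)^i (σ with its i-th vertex removed). For instance
  ∂[0,2,3,4] = [2,3,4] − [0,3,4] + [0,2,4] − [0,2,3],
  ∂[1,2,3,4] = [2,3,4] − [1,3,4] + [1,2,4] − [1,2,3].
The resulting 10×5 matrix has rank 4, and its Smith normal form has invariant factors (1,1,1,1).

From H_k ≅ ker(∂_k) / im(∂_{k+1}) we obtain:

  H_0: rank C_0 − rank ∂_1 = 5 − 4 = 1, and the invariant factors of ∂_1 are all 1, so H_0 ≅ Z.
  H_1: rank ker ∂_1 − rank ∂_2 = (10 − 4) − 6 = 0, and the invariant factors of ∂_2 are all 1, so H_1 ≅ 0.
  H_2: rank ker ∂_2 − rank ∂_3 = (10 − 6) − 4 = 0, and the invariant factors of ∂_3 are all 1, so H_2 ≅ 0.
  H_3: rank ker ∂_3 − rank ∂_4 = (5 − 4) − 0 = 1, and there is no ∂_4, so H_3 ≅ Z.

As a check, the Euler characteristic is 5 − 10 + 10 − 5 = 0, which agrees with 1 − 0 + 0 − 1 = 0.
(K is a triangulation of the 3-sphere S^3.)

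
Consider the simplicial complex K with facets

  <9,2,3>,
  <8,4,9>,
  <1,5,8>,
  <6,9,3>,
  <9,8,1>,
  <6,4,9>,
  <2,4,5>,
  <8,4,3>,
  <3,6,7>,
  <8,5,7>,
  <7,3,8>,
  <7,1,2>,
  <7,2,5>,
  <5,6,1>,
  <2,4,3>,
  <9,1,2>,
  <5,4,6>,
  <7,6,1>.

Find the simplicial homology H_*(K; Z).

H_0 = Z,  H_1 = Z ⊕ Z/2,  H_2 = 0.

Fix the vertex order 1 < 2 < 3 < 4 < 5 < 6 < 7 < 8 < 9 and write every simplex with vertices in increasing order. Then dim K = 2 and the simplices of K are:

  0-simplices (9): [1], [2], [3], [4], [5], [6], [7], [8], [9]
  1-simplices (27): (27 of them)
  2-simplices (18): [1,2,7], [1,2,9], [1,5,6], [1,5,8], [1,6,7], [1,8,9], [2,3,4], [2,3,9], [2,4,5], [2,5,7], [3,4,8], [3,6,7], [3,6,9], [3,7,8], [4,5,6], [4,6,9], [4,8,9], [5,7,8]

Hence C_0 ≅ Z^9, C_1 ≅ Z^27, C_2 ≅ Z^18.

∂_1: C_1 → C_0 sends each edge [p,q] (with p < q) to q − p.
This gives a 9×27 integer matrix of rank 8; reducing to Smith normal form yields diagonal entries (1,1,1,1,1,1,1,1).

The boundary map ∂_2: C_2 → C_1 acts by ∂[p,q,r] = [q,r] − [p,r] + [p,q]. For instance
  ∂[1,6,7] = [6,7] − [1,7] + [1,6],
  ∂[1,2,9] = [2,9] − [1,9] + [1,2].
The resulting 27×18 matrix has rank 18, and its Smith normal form has invariant factors (1,1,1,1,1,1,1,1,1,1,1,1,1,1,1,1,1,2).

From H_k ≅ ker(∂_k) / im(∂_{k+1}) we obtain:

  H_0: rank C_0 − rank ∂_1 = 9 − 8 = 1, and the invariant factors of ∂_1 are all 1, so H_0 = Z.
  H_1: rank ker ∂_1 − rank ∂_2 = (27 − 8) − 18 = 1, and ∂_2 has invariant factor 2 > 1, so H_1 = Z ⊕ Z/2.
  H_2: rank ker ∂_2 − rank ∂_3 = (18 − 18) − 0 = 0, and there is no ∂_3, so H_2 = 0.

(K is a triangulation of the Klein bottle.)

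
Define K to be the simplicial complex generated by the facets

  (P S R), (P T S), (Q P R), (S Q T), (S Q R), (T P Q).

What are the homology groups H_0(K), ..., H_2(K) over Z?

H_0 = Z,  H_1 = 0,  H_2 = Z.

Order the vertices as P < Q < R < S < T. Listing each simplex with vertices in this order, K has dimension 2 with simplices:

  0-simplices (5): P, Q, R, S, T
  1-simplices (9): PQ, PR, PS, PT, QR, QS, QT, RS, ST
  2-simplices (6): PQR, PQT, PRS, PST, QRS, QST

giving chain groups C_0 ≅ Z^5, C_1 ≅ Z^9, C_2 ≅ Z^6.

The boundary map ∂_1: C_1 → C_0 maps an edge to its endpoints' difference, ∂[p,q] = q − p. For instance
  ∂QS = S − Q.
This gives a 5×9 integer matrix of rank 4; reducing to Smith normal form yields diagonal entries (1,1,1,1).

The boundary map ∂_2: C_2 → C_1 sends each 2-simplex [p,q,r] to [q,r] − [p,r] + [p,q]. For instance
  ∂PST = ST − PT + PS,
  ∂QST = ST − QT + QS.
The resulting 9×6 matrix has rank 5, and its Smith normal form has invariant factors (1,1,1,1,1).

Computing H_k = (kernel of ∂_k) / (image of ∂_{k+1}):

  H_0: rank C_0 − rank ∂_1 = 5 − 4 = 1, and the invariant factors of ∂_1 are all 1, so H_0 ≅ Z.
  H_1: rank ker ∂_1 − rank ∂_2 = (9 − 4) − 5 = 0, and the invariant factors of ∂_2 are all 1, so H_1 ≅ 0.
  H_2: rank ker ∂_2 − rank ∂_3 = (6 − 5) − 0 = 1, and there is no ∂_3, so H_2 ≅ Z.

As a check, the Euler characteristic is 5 − 9 + 6 = 2, which agrees with 1 − 0 + 1 = 2.
(K is a triangulation of the 2-sphere S^2.)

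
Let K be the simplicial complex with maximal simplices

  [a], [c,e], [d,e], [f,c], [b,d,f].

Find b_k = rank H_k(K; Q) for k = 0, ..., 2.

b_0 = 2, b_1 = 1, b_2 = 0.

Take the total order a < b < c < d < e < f on the vertex set. Then K (dimension 2) consists of the simplices:

  0-simplices (6): a, b, c, d, e, f
  1-simplices (6): bd, bf, ce, cf, de, df
  2-simplices (1): bdf

Hence C_0 ≅ Z^6, C_1 ≅ Z^6, C_2 ≅ Z^1.

Boundary ∂_1: C_1 → C_0 is given by ∂[p,q] = [q] − [p]. For instance
  ∂ce = e − c.
The resulting 6×6 matrix has rank 4, and its Smith normal form has invariant factors (1,1,1,1).

∂_2: C_2 → C_1 acts by ∂[p,q,r] = [q,r] − [p,r] + [p,q]. For instance
  ∂bdf = df − bf + bd.
This gives a 6×1 integer matrix of rank 1; reducing to Smith normal form yields diagonal entries (1).

Computing H_k = (kernel of ∂_k) / (image of ∂_{k+1}):

  H_0: rank C_0 − rank ∂_1 = 6 − 4 = 2, and the invariant factors of ∂_1 are all 1, so H_0 ≅ Z^2.
  H_1: rank ker ∂_1 − rank ∂_2 = (6 − 4) − 1 = 1, and the invariant factors of ∂_2 are all 1, so H_1 ≅ Z.
  H_2: rank ker ∂_2 − rank ∂_3 = (1 − 1) − 0 = 0, and there is no ∂_3, so H_2 ≅ 0.

Hence the Betti numbers are b_0 = 2, b_1 = 1, b_2 = 0.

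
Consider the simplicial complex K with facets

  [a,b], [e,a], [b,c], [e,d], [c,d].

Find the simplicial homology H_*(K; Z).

H_0 = Z,  H_1 = Z.

Take the total order a < b < c < d < e on the vertex set. Then K (dimension 1) consists of the simplices:

  0-simplices (5): a, b, c, d, e
  1-simplices (5): ab, ae, bc, cd, de

Hence C_0 ≅ Z^5, C_1 ≅ Z^5.

Boundary ∂_1: C_1 → C_0 sends each edge [p,q] (with p < q) to q − p.
The 5×5 boundary matrix has rank 4 and Smith normal form diag(1,1,1,1).

Reading off H_k = ker ∂_k / im ∂_{k+1}:

  H_0: rank C_0 − rank ∂_1 = 5 − 4 = 1, and the invariant factors of ∂_1 are all 1, so H_0 = Z.
  H_1: rank ker ∂_1 − rank ∂_2 = (5 − 4) − 0 = 1, and there is no ∂_2, so H_1 = Z.

As a check, the Euler characteristic is 5 − 5 = 0, which agrees with 1 − 1 = 0.
(K is a triangulation of the circle S^1.)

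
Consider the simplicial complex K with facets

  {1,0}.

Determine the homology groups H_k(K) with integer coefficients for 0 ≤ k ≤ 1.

Order the vertices as 0 < 1. Listing each simplex with vertices in this order, K has dimension 1 with simplices:

  0-simplices (2): [0], [1]
  1-simplices (1): [0,1]

giving chain groups C_0 ≅ Z^2, C_1 ≅ Z^1.

Boundary ∂_1: C_1 → C_0 is given by ∂[p,q] = [q] − [p]. For instance
  ∂[0,1] = [1] − [0].
This gives a 2×1 integer matrix of rank 1; reducing to Smith normal form yields diagonal entries (1).

Computing H_k = (kernel of ∂_k) / (image of ∂_{k+1}):

  H_0: rank C_0 − rank ∂_1 = 2 − 1 = 1, and the invariant factors of ∂_1 are all 1, so H_0 ≅ Z.
  H_1: rank ker ∂_1 − rank ∂_2 = (1 − 1) − 0 = 0, and there is no ∂_2, so H_1 ≅ 0.

As a check, the Euler characteristic is 2 − 1 = 1, which agrees with 1 − 0 = 1.
(K is a triangulation of the 1-simplex.)

H_0 ≅ Z,  H_1 = 0.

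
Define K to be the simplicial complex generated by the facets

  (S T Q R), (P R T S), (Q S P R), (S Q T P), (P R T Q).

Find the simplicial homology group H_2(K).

H_2 ≅ 0.

Take the total order P < Q < R < S < T on the vertex set. Then K (dimension 3) consists of the simplices:

  0-simplices (5): P, Q, R, S, T
  1-simplices (10): PQ, PR, PS, PT, QR, QS, QT, RS, RT, ST
  2-simplices (10): PQR, PQS, PQT, PRS, PRT, PST, QRS, QRT, QST, RST
  3-simplices (5): PQRS, PQRT, PQST, PRST, QRST

so the chain groups are C_0 ≅ Z^5, C_1 ≅ Z^10, C_2 ≅ Z^10, C_3 ≅ Z^5.

The boundary map ∂_1: C_1 → C_0 maps an edge to its endpoints' difference, ∂[p,q] = q − p. For instance
  ∂PS = S − P.
The resulting 5×10 matrix has rank 4, and its Smith normal form has invariant factors (1,1,1,1).

Boundary ∂_2: C_2 → C_1 maps a triangle to the signed sum of its edges. For instance
  ∂QRS = RS − QS + QR,
  ∂PQR = QR − PR + PQ.
This gives a 10×10 integer matrix of rank 6; reducing to Smith normal form yields diagonal entries (1,1,1,1,1,1).

∂_3: C_3 → C_2 sends each 3-simplex σ to the alternating sum Σ_i (−1)^i (σ with its i-th vertex removed). For instance
  ∂PQRT = QRT − PRT + PQT − PQR,
  ∂PQRS = QRS − PRS + PQS − PQR.
The 10×5 boundary matrix has rank 4 and Smith normal form diag(1,1,1,1).

Now H_k = ker ∂_k / im ∂_{k+1}, so:

  H_2: rank ker ∂_2 − rank ∂_3 = (10 − 6) − 4 = 0, and the invariant factors of ∂_3 are all 1, so H_2 ≅ 0.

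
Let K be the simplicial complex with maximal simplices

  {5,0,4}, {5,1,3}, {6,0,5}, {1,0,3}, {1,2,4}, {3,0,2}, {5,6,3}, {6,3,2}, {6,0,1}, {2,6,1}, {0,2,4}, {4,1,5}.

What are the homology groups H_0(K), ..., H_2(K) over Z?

Order the vertices as 0 < 1 < 2 < 3 < 4 < 5 < 6. Listing each simplex with vertices in this order, K has dimension 2 with simplices:

  0-simplices (7): [0], [1], [2], [3], [4], [5], [6]
  1-simplices (18): [0,1], [0,2], [0,3], [0,4], [0,5], [0,6], [1,2], [1,3], [1,4], [1,5], [1,6], [2,3], [2,4], [2,6], [3,5], [3,6], [4,5], [5,6]
  2-simplices (12): [0,1,3], [0,1,6], [0,2,3], [0,2,4], [0,4,5], [0,5,6], [1,2,4], [1,2,6], [1,3,5], [1,4,5], [2,3,6], [3,5,6]

giving chain groups C_0 ≅ Z^7, C_1 ≅ Z^18, C_2 ≅ Z^12.

∂_1: C_1 → C_0 sends each edge [p,q] (with p < q) to q − p.
The 7×18 boundary matrix has rank 6 and Smith normal form diag(1,1,1,1,1,1).

Boundary ∂_2: C_2 → C_1 maps a triangle to the signed sum of its edges. For instance
  ∂[0,2,3] = [2,3] − [0,3] + [0,2],
  ∂[1,4,5] = [4,5] − [1,5] + [1,4].
The resulting 18×12 matrix has rank 12, and its Smith normal form has invariant factors (1,1,1,1,1,1,1,1,1,1,1,2).

Now H_k = ker ∂_k / im ∂_{k+1}, so:

  H_0: rank C_0 − rank ∂_1 = 7 − 6 = 1, and the invariant factors of ∂_1 are all 1, so H_0 = Z.
  H_1: rank ker ∂_1 − rank ∂_2 = (18 − 6) − 12 = 0, and ∂_2 has invariant factor 2 > 1, so H_1 = Z/2.
  H_2: rank ker ∂_2 − rank ∂_3 = (12 − 12) − 0 = 0, and there is no ∂_3, so H_2 = 0.

H_0 = Z,  H_1 = Z/2,  H_2 = 0.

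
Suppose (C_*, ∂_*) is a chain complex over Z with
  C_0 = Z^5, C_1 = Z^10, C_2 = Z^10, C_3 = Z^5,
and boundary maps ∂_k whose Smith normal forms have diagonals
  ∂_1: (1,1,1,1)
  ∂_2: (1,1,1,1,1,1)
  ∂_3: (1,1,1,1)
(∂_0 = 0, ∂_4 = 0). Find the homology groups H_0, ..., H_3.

H_0: b_0 = 5 − 0 − 4 = 1; torsion from ∂_1 factors > 1: none. So H_0 = Z.
H_1: b_1 = 10 − 4 − 6 = 0; torsion from ∂_2 factors > 1: none. So H_1 = 0.
H_2: b_2 = 10 − 6 − 4 = 0; torsion from ∂_3 factors > 1: none. So H_2 = 0.
H_3: b_3 = 5 − 4 − 0 = 1; torsion from ∂_4 factors > 1: none. So H_3 = Z.

H_0 = Z,  H_1 = 0,  H_2 = 0,  H_3 = Z.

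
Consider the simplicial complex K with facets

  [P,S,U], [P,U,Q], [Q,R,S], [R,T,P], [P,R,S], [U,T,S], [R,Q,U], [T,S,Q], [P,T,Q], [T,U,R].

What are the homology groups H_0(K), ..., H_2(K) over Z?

H_0 ≅ Z,  H_1 ≅ Z/2Z,  H_2 = 0.

Fix the vertex order P < Q < R < S < T < U and write every simplex with vertices in increasing order. Then dim K = 2 and the simplices of K are:

  0-simplices (6): P, Q, R, S, T, U
  1-simplices (15): PQ, PR, PS, PT, PU, QR, QS, QT, QU, RS, RT, RU, ST, SU, TU
  2-simplices (10): PQT, PQU, PRS, PRT, PSU, QRS, QRU, QST, RTU, STU

giving chain groups C_0 ≅ Z^6, C_1 ≅ Z^15, C_2 ≅ Z^10.

∂_1: C_1 → C_0 is given by ∂[p,q] = [q] − [p]. For instance
  ∂PQ = Q − P.
The 6×15 boundary matrix has rank 5 and Smith normal form diag(1,1,1,1,1).

The boundary map ∂_2: C_2 → C_1 acts by ∂[p,q,r] = [q,r] − [p,r] + [p,q]. For instance
  ∂RTU = TU − RU + RT,
  ∂PQT = QT − PT + PQ.
As a 15×10 matrix over Z this has rank 10, with invariant factors (1,1,1,1,1,1,1,1,1,2).

From H_k ≅ ker(∂_k) / im(∂_{k+1}) we obtain:

  H_0: rank C_0 − rank ∂_1 = 6 − 5 = 1, and the invariant factors of ∂_1 are all 1, so H_0 = Z.
  H_1: rank ker ∂_1 − rank ∂_2 = (15 − 5) − 10 = 0, and ∂_2 has invariant factor 2 > 1, so H_1 = Z/2Z.
  H_2: rank ker ∂_2 − rank ∂_3 = (10 − 10) − 0 = 0, and there is no ∂_3, so H_2 = 0.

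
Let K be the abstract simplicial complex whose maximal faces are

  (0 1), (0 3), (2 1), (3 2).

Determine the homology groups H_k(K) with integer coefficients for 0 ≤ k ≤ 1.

H_0 ≅ Z,  H_1 ≅ Z.

Fix the vertex order 0 < 1 < 2 < 3 and write every simplex with vertices in increasing order. Then dim K = 1 and the simplices of K are:

  0-simplices (4): [0], [1], [2], [3]
  1-simplices (4): [0,1], [0,3], [1,2], [2,3]

Hence C_0 ≅ Z^4, C_1 ≅ Z^4.

∂_1: C_1 → C_0 is given by ∂[p,q] = [q] − [p].
The resulting 4×4 matrix has rank 3, and its Smith normal form has invariant factors (1,1,1).

Now H_k = ker ∂_k / im ∂_{k+1}, so:

  H_0: rank C_0 − rank ∂_1 = 4 − 3 = 1, and the invariant factors of ∂_1 are all 1, so H_0 = Z.
  H_1: rank ker ∂_1 − rank ∂_2 = (4 − 3) − 0 = 1, and there is no ∂_2, so H_1 = Z.

As a check, the Euler characteristic is 4 − 4 = 0, which agrees with 1 − 1 = 0.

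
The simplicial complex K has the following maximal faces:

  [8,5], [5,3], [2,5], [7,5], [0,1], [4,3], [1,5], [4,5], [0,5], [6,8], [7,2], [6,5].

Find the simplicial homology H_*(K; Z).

Fix the vertex order 0 < 1 < 2 < 3 < 4 < 5 < 6 < 7 < 8 and write every simplex with vertices in increasing order. Then dim K = 1 and the simplices of K are:

  0-simplices (9): [0], [1], [2], [3], [4], [5], [6], [7], [8]
  1-simplices (12): [0,1], [0,5], [1,5], [2,5], [2,7], [3,4], [3,5], [4,5], [5,6], [5,7], [5,8], [6,8]

so the chain groups are C_0 ≅ Z^9, C_1 ≅ Z^12.

∂_1: C_1 → C_0 sends each edge [p,q] (with p < q) to q − p. For instance
  ∂[4,5] = [5] − [4].
As a 9×12 matrix over Z this has rank 8, with invariant factors (1,1,1,1,1,1,1,1).

Now H_k = ker ∂_k / im ∂_{k+1}, so:

  H_0: rank C_0 − rank ∂_1 = 9 − 8 = 1, and the invariant factors of ∂_1 are all 1, so H_0 ≅ Z.
  H_1: rank ker ∂_1 − rank ∂_2 = (12 − 8) − 0 = 4, and there is no ∂_2, so H_1 ≅ Z^4.

As a check, the Euler characteristic is 9 − 12 = -3, which agrees with 1 − 4 = -3.
(K is a triangulation of a wedge of 4 circles.)

H_0 = Z,  H_1 = Z^4.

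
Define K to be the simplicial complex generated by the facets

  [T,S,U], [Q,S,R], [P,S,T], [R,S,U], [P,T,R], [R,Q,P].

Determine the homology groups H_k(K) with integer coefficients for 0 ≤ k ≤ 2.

K has 6 vertices, 12 edges, 6 triangles.
rank ∂_0 = 0, rank ∂_1 = 5 ⇒ b_0 = 6 − 0 − 5 = 1; all invariant factors of ∂_1 are 1 so no torsion. So H_0 ≅ Z.
rank ∂_1 = 5, rank ∂_2 = 6 ⇒ b_1 = 12 − 5 − 6 = 1; all invariant factors of ∂_2 are 1 so no torsion. So H_1 ≅ Z.
rank ∂_2 = 6, rank ∂_3 = 0 ⇒ b_2 = 6 − 6 − 0 = 0. So H_2 ≅ 0.

H_0 ≅ Z,  H_1 ≅ Z,  H_2 = 0.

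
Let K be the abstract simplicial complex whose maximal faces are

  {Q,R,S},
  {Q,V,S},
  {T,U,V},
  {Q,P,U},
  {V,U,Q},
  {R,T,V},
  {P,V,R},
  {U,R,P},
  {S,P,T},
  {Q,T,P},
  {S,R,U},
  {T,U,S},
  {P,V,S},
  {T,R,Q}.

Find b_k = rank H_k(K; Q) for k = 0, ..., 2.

b_0 = 1, b_1 = 2, b_2 = 1.

Fix the vertex order P < Q < R < S < T < U < V and write every simplex with vertices in increasing order. Then dim K = 2 and the simplices of K are:

  0-simplices (7): P, Q, R, S, T, U, V
  1-simplices (21): PQ, PR, PS, PT, PU, PV, QR, QS, QT, QU, QV, RS, RT, RU, RV, ST, SU, SV, TU, TV, UV
  2-simplices (14): PQT, PQU, PRU, PRV, PST, PSV, QRS, QRT, QSV, QUV, RSU, RTV, STU, TUV

giving chain groups C_0 ≅ Z^7, C_1 ≅ Z^21, C_2 ≅ Z^14.

Boundary ∂_1: C_1 → C_0 is given by ∂[p,q] = [q] − [p]. For instance
  ∂RT = T − R.
As a 7×21 matrix over Z this has rank 6, with invariant factors (1,1,1,1,1,1).

The boundary map ∂_2: C_2 → C_1 acts by ∂[p,q,r] = [q,r] − [p,r] + [p,q]. For instance
  ∂QRS = RS − QS + QR,
  ∂QUV = UV − QV + QU.
The resulting 21×14 matrix has rank 13, and its Smith normal form has invariant factors (1,1,1,1,1,1,1,1,1,1,1,1,1).

Computing H_k = (kernel of ∂_k) / (image of ∂_{k+1}):

  H_0: rank C_0 − rank ∂_1 = 7 − 6 = 1, and the invariant factors of ∂_1 are all 1, so H_0 ≅ Z.
  H_1: rank ker ∂_1 − rank ∂_2 = (21 − 6) − 13 = 2, and the invariant factors of ∂_2 are all 1, so H_1 ≅ Z^2.
  H_2: rank ker ∂_2 − rank ∂_3 = (14 − 13) − 0 = 1, and there is no ∂_3, so H_2 ≅ Z.

As a check, the Euler characteristic is 7 − 21 + 14 = 0, which agrees with 1 − 2 + 1 = 0.

Hence the Betti numbers are b_0 = 1, b_1 = 2, b_2 = 1.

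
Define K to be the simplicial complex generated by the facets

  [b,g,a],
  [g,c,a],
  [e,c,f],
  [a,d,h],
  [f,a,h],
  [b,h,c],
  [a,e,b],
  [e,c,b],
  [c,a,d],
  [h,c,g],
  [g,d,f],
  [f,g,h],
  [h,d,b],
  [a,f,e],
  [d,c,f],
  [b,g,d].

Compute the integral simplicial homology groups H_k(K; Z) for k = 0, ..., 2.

H_0 = Z,  H_1 = Z^2,  H_2 = Z.

Order the vertices as a < b < c < d < e < f < g < h. Listing each simplex with vertices in this order, K has dimension 2 with simplices:

  0-simplices (8): a, b, c, d, e, f, g, h
  1-simplices (24): ab, ac, ad, ae, af, ag, ah, bc, bd, be, bg, bh, cd, ce, cf, cg, ch, df, dg, dh, ef, fg, fh, gh
  2-simplices (16): abe, abg, acd, acg, adh, aef, afh, bce, bch, bdg, bdh, cdf, cef, cgh, dfg, fgh

giving chain groups C_0 ≅ Z^8, C_1 ≅ Z^24, C_2 ≅ Z^16.

The boundary map ∂_1: C_1 → C_0 maps an edge to its endpoints' difference, ∂[p,q] = q − p. For instance
  ∂ag = g − a.
This gives a 8×24 integer matrix of rank 7; reducing to Smith normal form yields diagonal entries (1,1,1,1,1,1,1).

The boundary map ∂_2: C_2 → C_1 sends each 2-simplex [p,q,r] to [q,r] − [p,r] + [p,q]. For instance
  ∂afh = fh − ah + af,
  ∂acg = cg − ag + ac.
The resulting 24×16 matrix has rank 15, and its Smith normal form has invariant factors (1,1,1,1,1,1,1,1,1,1,1,1,1,1,1).

Now H_k = ker ∂_k / im ∂_{k+1}, so:

  H_0: rank C_0 − rank ∂_1 = 8 − 7 = 1, and the invariant factors of ∂_1 are all 1, so H_0 ≅ Z.
  H_1: rank ker ∂_1 − rank ∂_2 = (24 − 7) − 15 = 2, and the invariant factors of ∂_2 are all 1, so H_1 ≅ Z^2.
  H_2: rank ker ∂_2 − rank ∂_3 = (16 − 15) − 0 = 1, and there is no ∂_3, so H_2 ≅ Z.

As a check, the Euler characteristic is 8 − 24 + 16 = 0, which agrees with 1 − 2 + 1 = 0.
(K is a triangulation of the torus T^2.)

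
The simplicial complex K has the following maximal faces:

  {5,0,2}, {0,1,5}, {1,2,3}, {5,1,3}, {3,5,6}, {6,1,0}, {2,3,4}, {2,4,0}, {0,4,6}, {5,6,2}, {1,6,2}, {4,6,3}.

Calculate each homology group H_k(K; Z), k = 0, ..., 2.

Order the vertices as 0 < 1 < 2 < 3 < 4 < 5 < 6. Listing each simplex with vertices in this order, K has dimension 2 with simplices:

  0-simplices (7): [0], [1], [2], [3], [4], [5], [6]
  1-simplices (18): [0,1], [0,2], [0,4], [0,5], [0,6], [1,2], [1,3], [1,5], [1,6], [2,3], [2,4], [2,5], [2,6], [3,4], [3,5], [3,6], [4,6], [5,6]
  2-simplices (12): [0,1,5], [0,1,6], [0,2,4], [0,2,5], [0,4,6], [1,2,3], [1,2,6], [1,3,5], [2,3,4], [2,5,6], [3,4,6], [3,5,6]

Hence C_0 ≅ Z^7, C_1 ≅ Z^18, C_2 ≅ Z^12.

Boundary ∂_1: C_1 → C_0 maps an edge to its endpoints' difference, ∂[p,q] = q − p. For instance
  ∂[2,3] = [3] − [2].
This gives a 7×18 integer matrix of rank 6; reducing to Smith normal form yields diagonal entries (1,1,1,1,1,1).

∂_2: C_2 → C_1 sends each 2-simplex [p,q,r] to [q,r] − [p,r] + [p,q]. For instance
  ∂[1,2,3] = [2,3] − [1,3] + [1,2],
  ∂[0,2,4] = [2,4] − [0,4] + [0,2].
The resulting 18×12 matrix has rank 12, and its Smith normal form has invariant factors (1,1,1,1,1,1,1,1,1,1,1,2).

Computing H_k = (kernel of ∂_k) / (image of ∂_{k+1}):

  H_0: rank C_0 − rank ∂_1 = 7 − 6 = 1, and the invariant factors of ∂_1 are all 1, so H_0 = Z.
  H_1: rank ker ∂_1 − rank ∂_2 = (18 − 6) − 12 = 0, and ∂_2 has invariant factor 2 > 1, so H_1 = Z/2.
  H_2: rank ker ∂_2 − rank ∂_3 = (12 − 12) − 0 = 0, and there is no ∂_3, so H_2 = 0.

(K is a triangulation of the real projective plane RP^2.)

H_0 = Z,  H_1 = Z/2,  H_2 = 0.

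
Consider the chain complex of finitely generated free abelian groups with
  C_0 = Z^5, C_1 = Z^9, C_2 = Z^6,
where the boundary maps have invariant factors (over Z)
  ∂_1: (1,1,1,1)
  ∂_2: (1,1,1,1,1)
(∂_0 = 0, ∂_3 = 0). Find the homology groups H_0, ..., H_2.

H_0 ≅ Z,  H_1 = 0,  H_2 ≅ Z.

H_0: b_0 = 5 − 0 − 4 = 1; torsion from ∂_1 factors > 1: none. So H_0 ≅ Z.
H_1: b_1 = 9 − 4 − 5 = 0; torsion from ∂_2 factors > 1: none. So H_1 ≅ 0.
H_2: b_2 = 6 − 5 − 0 = 1; torsion from ∂_3 factors > 1: none. So H_2 ≅ Z.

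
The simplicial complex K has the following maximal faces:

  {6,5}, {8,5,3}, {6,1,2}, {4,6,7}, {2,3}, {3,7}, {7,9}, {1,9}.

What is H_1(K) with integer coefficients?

H_1 = Z^3.

K has 9 vertices, 14 edges, 3 triangles.
rank ∂_1 = 8, rank ∂_2 = 3 ⇒ b_1 = 14 − 8 − 3 = 3; all invariant factors of ∂_2 are 1 so no torsion. So H_1 ≅ Z^3.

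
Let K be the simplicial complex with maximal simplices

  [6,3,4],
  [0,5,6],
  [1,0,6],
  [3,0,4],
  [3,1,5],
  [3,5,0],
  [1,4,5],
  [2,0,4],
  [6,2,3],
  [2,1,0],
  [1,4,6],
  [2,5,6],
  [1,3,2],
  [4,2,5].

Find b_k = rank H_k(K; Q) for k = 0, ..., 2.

b_0 = 1, b_1 = 2, b_2 = 1.

Take the total order 0 < 1 < 2 < 3 < 4 < 5 < 6 on the vertex set. Then K (dimension 2) consists of the simplices:

  0-simplices (7): [0], [1], [2], [3], [4], [5], [6]
  1-simplices (21): [0,1], [0,2], [0,3], [0,4], [0,5], [0,6], [1,2], [1,3], [1,4], [1,5], [1,6], [2,3], [2,4], [2,5], [2,6], [3,4], [3,5], [3,6], [4,5], [4,6], [5,6]
  2-simplices (14): [0,1,2], [0,1,6], [0,2,4], [0,3,4], [0,3,5], [0,5,6], [1,2,3], [1,3,5], [1,4,5], [1,4,6], [2,3,6], [2,4,5], [2,5,6], [3,4,6]

giving chain groups C_0 ≅ Z^7, C_1 ≅ Z^21, C_2 ≅ Z^14.

The boundary map ∂_1: C_1 → C_0 sends each edge [p,q] (with p < q) to q − p. For instance
  ∂[1,4] = [4] − [1].
This gives a 7×21 integer matrix of rank 6; reducing to Smith normal form yields diagonal entries (1,1,1,1,1,1).

∂_2: C_2 → C_1 maps a triangle to the signed sum of its edges. For instance
  ∂[1,4,5] = [4,5] − [1,5] + [1,4],
  ∂[3,4,6] = [4,6] − [3,6] + [3,4].
The 21×14 boundary matrix has rank 13 and Smith normal form diag(1,1,1,1,1,1,1,1,1,1,1,1,1).

From H_k ≅ ker(∂_k) / im(∂_{k+1}) we obtain:

  H_0: rank C_0 − rank ∂_1 = 7 − 6 = 1, and the invariant factors of ∂_1 are all 1, so H_0 = Z.
  H_1: rank ker ∂_1 − rank ∂_2 = (21 − 6) − 13 = 2, and the invariant factors of ∂_2 are all 1, so H_1 = Z^2.
  H_2: rank ker ∂_2 − rank ∂_3 = (14 − 13) − 0 = 1, and there is no ∂_3, so H_2 = Z.

(K is a triangulation of the torus T^2.)

Hence the Betti numbers are b_0 = 1, b_1 = 2, b_2 = 1.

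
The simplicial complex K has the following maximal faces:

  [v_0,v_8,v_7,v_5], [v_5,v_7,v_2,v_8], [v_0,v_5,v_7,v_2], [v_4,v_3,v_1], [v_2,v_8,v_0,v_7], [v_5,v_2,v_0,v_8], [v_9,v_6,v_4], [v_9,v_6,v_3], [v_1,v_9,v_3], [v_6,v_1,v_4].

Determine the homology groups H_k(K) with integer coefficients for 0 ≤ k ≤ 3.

H_0 = Z^2,  H_1 = Z,  H_2 = 0,  H_3 = Z.

Fix the vertex order v_0 < v_1 < v_2 < v_3 < v_4 < v_5 < v_6 < v_7 < v_8 < v_9 and write every simplex with vertices in increasing order. Then dim K = 3 and the simplices of K are:

  0-simplices (10): [v_0], [v_1], [v_2], [v_3], [v_4], [v_5], [v_6], [v_7], [v_8], [v_9]
  1-simplices (20): (20 of them)
  2-simplices (15): (15 of them)
  3-simplices (5): [v_0,v_2,v_5,v_7], [v_0,v_2,v_5,v_8], [v_0,v_2,v_7,v_8], [v_0,v_5,v_7,v_8], [v_2,v_5,v_7,v_8]

giving chain groups C_0 ≅ Z^10, C_1 ≅ Z^20, C_2 ≅ Z^15, C_3 ≅ Z^5.

The boundary map ∂_1: C_1 → C_0 is given by ∂[p,q] = [q] − [p].
As a 10×20 matrix over Z this has rank 8, with invariant factors (1,1,1,1,1,1,1,1).

∂_2: C_2 → C_1 sends each 2-simplex [p,q,r] to [q,r] − [p,r] + [p,q]. For instance
  ∂[v_2,v_7,v_8] = [v_7,v_8] − [v_2,v_8] + [v_2,v_7],
  ∂[v_1,v_3,v_9] = [v_3,v_9] − [v_1,v_9] + [v_1,v_3].
As a 20×15 matrix over Z this has rank 11, with invariant factors (1,1,1,1,1,1,1,1,1,1,1).

Boundary ∂_3: C_3 → C_2 sends each 3-simplex σ to the alternating sum Σ_i (−1)^i (σ with its i-th vertex removed). For instance
  ∂[v_0,v_2,v_7,v_8] = [v_2,v_7,v_8] − [v_0,v_7,v_8] + [v_0,v_2,v_8] − [v_0,v_2,v_7],
  ∂[v_0,v_2,v_5,v_7] = [v_2,v_5,v_7] − [v_0,v_5,v_7] + [v_0,v_2,v_7] − [v_0,v_2,v_5].
The 15×5 boundary matrix has rank 4 and Smith normal form diag(1,1,1,1).

Now H_k = ker ∂_k / im ∂_{k+1}, so:

  H_0: rank C_0 − rank ∂_1 = 10 − 8 = 2, and the invariant factors of ∂_1 are all 1, so H_0 ≅ Z^2.
  H_1: rank ker ∂_1 − rank ∂_2 = (20 − 8) − 11 = 1, and the invariant factors of ∂_2 are all 1, so H_1 ≅ Z.
  H_2: rank ker ∂_2 − rank ∂_3 = (15 − 11) − 4 = 0, and the invariant factors of ∂_3 are all 1, so H_2 ≅ 0.
  H_3: rank ker ∂_3 − rank ∂_4 = (5 − 4) − 0 = 1, and there is no ∂_4, so H_3 ≅ Z.

(K is a triangulation of the disjoint union of the Möbius band and the 3-sphere S^3.)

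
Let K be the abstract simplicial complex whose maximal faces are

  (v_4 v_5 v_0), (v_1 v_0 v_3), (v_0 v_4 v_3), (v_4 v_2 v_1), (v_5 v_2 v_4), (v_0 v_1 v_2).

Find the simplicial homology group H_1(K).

We work with the vertex ordering v_0 < v_1 < v_2 < v_3 < v_4 < v_5. The simplices of K, each written with vertices in increasing order, are:

  0-simplices (6): [v_0], [v_1], [v_2], [v_3], [v_4], [v_5]
  1-simplices (12): [v_0,v_1], [v_0,v_2], [v_0,v_3], [v_0,v_4], [v_0,v_5], [v_1,v_2], [v_1,v_3], [v_1,v_4], [v_2,v_4], [v_2,v_5], [v_3,v_4], [v_4,v_5]
  2-simplices (6): [v_0,v_1,v_2], [v_0,v_1,v_3], [v_0,v_3,v_4], [v_0,v_4,v_5], [v_1,v_2,v_4], [v_2,v_4,v_5]

Hence C_0 ≅ Z^6, C_1 ≅ Z^12, C_2 ≅ Z^6.

Boundary ∂_1: C_1 → C_0 sends each edge [p,q] (with p < q) to q − p.
The 6×12 boundary matrix has rank 5 and Smith normal form diag(1,1,1,1,1).

The boundary map ∂_2: C_2 → C_1 maps a triangle to the signed sum of its edges. For instance
  ∂[v_0,v_1,v_3] = [v_1,v_3] − [v_0,v_3] + [v_0,v_1],
  ∂[v_0,v_3,v_4] = [v_3,v_4] − [v_0,v_4] + [v_0,v_3].
The resulting 12×6 matrix has rank 6, and its Smith normal form has invariant factors (1,1,1,1,1,1).

Reading off H_k = ker ∂_k / im ∂_{k+1}:

  H_1: rank ker ∂_1 − rank ∂_2 = (12 − 5) − 6 = 1, and the invariant factors of ∂_2 are all 1, so H_1 ≅ Z.

(K is a triangulation of the cylinder S^1 x I.)

H_1 ≅ Z.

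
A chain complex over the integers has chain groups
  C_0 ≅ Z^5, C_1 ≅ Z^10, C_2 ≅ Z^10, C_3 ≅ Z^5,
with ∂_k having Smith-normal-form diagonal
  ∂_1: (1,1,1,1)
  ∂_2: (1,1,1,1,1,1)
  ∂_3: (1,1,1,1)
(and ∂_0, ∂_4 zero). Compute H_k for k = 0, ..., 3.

H_0: b_0 = 5 − 0 − 4 = 1; torsion from ∂_1 factors > 1: none. So H_0 = Z.
H_1: b_1 = 10 − 4 − 6 = 0; torsion from ∂_2 factors > 1: none. So H_1 = 0.
H_2: b_2 = 10 − 6 − 4 = 0; torsion from ∂_3 factors > 1: none. So H_2 = 0.
H_3: b_3 = 5 − 4 − 0 = 1; torsion from ∂_4 factors > 1: none. So H_3 = Z.

H_0 = Z,  H_1 = 0,  H_2 = 0,  H_3 = Z.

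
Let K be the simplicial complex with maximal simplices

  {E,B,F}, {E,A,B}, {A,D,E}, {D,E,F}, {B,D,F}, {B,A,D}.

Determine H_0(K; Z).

Fix the vertex order A < B < D < E < F and write every simplex with vertices in increasing order. Then dim K = 2 and the simplices of K are:

  0-simplices (5): A, B, D, E, F
  1-simplices (9): AB, AD, AE, BD, BE, BF, DE, DF, EF
  2-simplices (6): ABD, ABE, ADE, BDF, BEF, DEF

Hence C_0 ≅ Z^5, C_1 ≅ Z^9, C_2 ≅ Z^6.

Boundary ∂_1: C_1 → C_0 maps an edge to its endpoints' difference, ∂[p,q] = q − p.
As a 5×9 matrix over Z this has rank 4, with invariant factors (1,1,1,1).

Boundary ∂_2: C_2 → C_1 sends each 2-simplex [p,q,r] to [q,r] − [p,r] + [p,q]. For instance
  ∂ABE = BE − AE + AB,
  ∂ADE = DE − AE + AD.
The resulting 9×6 matrix has rank 5, and its Smith normal form has invariant factors (1,1,1,1,1).

Reading off H_k = ker ∂_k / im ∂_{k+1}:

  H_0: rank C_0 − rank ∂_1 = 5 − 4 = 1, and the invariant factors of ∂_1 are all 1, so H_0 = Z.

H_0 = Z.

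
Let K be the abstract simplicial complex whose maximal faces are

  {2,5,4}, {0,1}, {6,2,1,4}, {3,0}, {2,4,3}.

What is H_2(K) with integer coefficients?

H_2 ≅ 0.

We work with the vertex ordering 0 < 1 < 2 < 3 < 4 < 5 < 6. The simplices of K, each written with vertices in increasing order, are:

  0-simplices (7): [0], [1], [2], [3], [4], [5], [6]
  1-simplices (12): [0,1], [0,3], [1,2], [1,4], [1,6], [2,3], [2,4], [2,5], [2,6], [3,4], [4,5], [4,6]
  2-simplices (6): [1,2,4], [1,2,6], [1,4,6], [2,3,4], [2,4,5], [2,4,6]
  3-simplices (1): [1,2,4,6]

giving chain groups C_0 ≅ Z^7, C_1 ≅ Z^12, C_2 ≅ Z^6, C_3 ≅ Z^1.

The boundary map ∂_1: C_1 → C_0 sends each edge [p,q] (with p < q) to q − p. For instance
  ∂[3,4] = [4] − [3].
The resulting 7×12 matrix has rank 6, and its Smith normal form has invariant factors (1,1,1,1,1,1).

Boundary ∂_2: C_2 → C_1 maps a triangle to the signed sum of its edges. For instance
  ∂[2,4,6] = [4,6] − [2,6] + [2,4],
  ∂[1,2,4] = [2,4] − [1,4] + [1,2].
The 12×6 boundary matrix has rank 5 and Smith normal form diag(1,1,1,1,1).

The boundary map ∂_3: C_3 → C_2 sends each 3-simplex σ to the alternating sum Σ_i (−1)^i (σ with its i-th vertex removed). For instance
  ∂[1,2,4,6] = [2,4,6] − [1,4,6] + [1,2,6] − [1,2,4].
This gives a 6×1 integer matrix of rank 1; reducing to Smith normal form yields diagonal entries (1).

Computing H_k = (kernel of ∂_k) / (image of ∂_{k+1}):

  H_2: rank ker ∂_2 − rank ∂_3 = (6 − 5) − 1 = 0, and the invariant factors of ∂_3 are all 1, so H_2 ≅ 0.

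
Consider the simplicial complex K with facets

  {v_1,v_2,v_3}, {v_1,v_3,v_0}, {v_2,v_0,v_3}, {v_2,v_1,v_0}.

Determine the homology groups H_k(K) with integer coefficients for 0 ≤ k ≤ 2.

H_0 ≅ Z,  H_1 = 0,  H_2 ≅ Z.

Order the vertices as v_0 < v_1 < v_2 < v_3. Listing each simplex with vertices in this order, K has dimension 2 with simplices:

  0-simplices (4): [v_0], [v_1], [v_2], [v_3]
  1-simplices (6): [v_0,v_1], [v_0,v_2], [v_0,v_3], [v_1,v_2], [v_1,v_3], [v_2,v_3]
  2-simplices (4): [v_0,v_1,v_2], [v_0,v_1,v_3], [v_0,v_2,v_3], [v_1,v_2,v_3]

Hence C_0 ≅ Z^4, C_1 ≅ Z^6, C_2 ≅ Z^4.

The boundary map ∂_1: C_1 → C_0 is given by ∂[p,q] = [q] − [p]. For instance
  ∂[v_1,v_2] = [v_2] − [v_1].
The resulting 4×6 matrix has rank 3, and its Smith normal form has invariant factors (1,1,1).

The boundary map ∂_2: C_2 → C_1 acts by ∂[p,q,r] = [q,r] − [p,r] + [p,q]. For instance
  ∂[v_0,v_2,v_3] = [v_2,v_3] − [v_0,v_3] + [v_0,v_2],
  ∂[v_1,v_2,v_3] = [v_2,v_3] − [v_1,v_3] + [v_1,v_2].
As a 6×4 matrix over Z this has rank 3, with invariant factors (1,1,1).

Reading off H_k = ker ∂_k / im ∂_{k+1}:

  H_0: rank C_0 − rank ∂_1 = 4 − 3 = 1, and the invariant factors of ∂_1 are all 1, so H_0 = Z.
  H_1: rank ker ∂_1 − rank ∂_2 = (6 − 3) − 3 = 0, and the invariant factors of ∂_2 are all 1, so H_1 = 0.
  H_2: rank ker ∂_2 − rank ∂_3 = (4 − 3) − 0 = 1, and there is no ∂_3, so H_2 = Z.

(K is a triangulation of the 2-sphere S^2.)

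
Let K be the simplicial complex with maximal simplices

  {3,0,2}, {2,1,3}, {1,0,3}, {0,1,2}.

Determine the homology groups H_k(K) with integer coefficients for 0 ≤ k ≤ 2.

Fix the vertex order 0 < 1 < 2 < 3 and write every simplex with vertices in increasing order. Then dim K = 2 and the simplices of K are:

  0-simplices (4): [0], [1], [2], [3]
  1-simplices (6): [0,1], [0,2], [0,3], [1,2], [1,3], [2,3]
  2-simplices (4): [0,1,2], [0,1,3], [0,2,3], [1,2,3]

so the chain groups are C_0 ≅ Z^4, C_1 ≅ Z^6, C_2 ≅ Z^4.

Boundary ∂_1: C_1 → C_0 sends each edge [p,q] (with p < q) to q − p.
This gives a 4×6 integer matrix of rank 3; reducing to Smith normal form yields diagonal entries (1,1,1).

∂_2: C_2 → C_1 sends each 2-simplex [p,q,r] to [q,r] − [p,r] + [p,q]. For instance
  ∂[0,1,3] = [1,3] − [0,3] + [0,1],
  ∂[0,1,2] = [1,2] − [0,2] + [0,1].
This gives a 6×4 integer matrix of rank 3; reducing to Smith normal form yields diagonal entries (1,1,1).

From H_k ≅ ker(∂_k) / im(∂_{k+1}) we obtain:

  H_0: rank C_0 − rank ∂_1 = 4 − 3 = 1, and the invariant factors of ∂_1 are all 1, so H_0 = Z.
  H_1: rank ker ∂_1 − rank ∂_2 = (6 − 3) − 3 = 0, and the invariant factors of ∂_2 are all 1, so H_1 = 0.
  H_2: rank ker ∂_2 − rank ∂_3 = (4 − 3) − 0 = 1, and there is no ∂_3, so H_2 = Z.

As a check, the Euler characteristic is 4 − 6 + 4 = 2, which agrees with 1 − 0 + 1 = 2.

H_0 ≅ Z,  H_1 = 0,  H_2 ≅ Z.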